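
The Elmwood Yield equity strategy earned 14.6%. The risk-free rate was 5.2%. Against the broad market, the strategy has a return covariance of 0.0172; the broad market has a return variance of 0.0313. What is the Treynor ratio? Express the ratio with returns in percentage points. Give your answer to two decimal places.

β = Cov / Var = 0.0172 / 0.0313 = 0.5495
Treynor = (Rp − Rf) / β = (14.6% − 5.2%) / 0.5495 = 9.40 / 0.5495 = 17.1065

17.11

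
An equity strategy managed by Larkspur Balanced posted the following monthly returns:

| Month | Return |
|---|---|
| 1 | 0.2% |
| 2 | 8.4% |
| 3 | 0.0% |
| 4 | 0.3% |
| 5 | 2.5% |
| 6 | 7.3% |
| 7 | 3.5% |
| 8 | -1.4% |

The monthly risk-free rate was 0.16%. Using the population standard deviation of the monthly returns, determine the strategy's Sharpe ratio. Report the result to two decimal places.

r̄ = (0.2 + 8.4 + 0 + 0.3 + 2.5 + 7.3 + 3.5 − 1.4) / 8 = 20.80 / 8 = 2.6000%
Population std dev = √[90.3600 / 8] = 3.3608%
Sharpe = (r̄ − rf) / σ = (2.6000 − 0.16) / 3.3608 = 2.4400 / 3.3608 = 0.7260

0.73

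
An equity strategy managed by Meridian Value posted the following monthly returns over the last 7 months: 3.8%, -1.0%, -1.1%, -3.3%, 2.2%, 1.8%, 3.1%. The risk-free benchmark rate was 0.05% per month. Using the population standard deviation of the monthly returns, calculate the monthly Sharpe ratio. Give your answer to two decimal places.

μ = (3.8 − 1 − 1.1 − 3.3 + 2.2 + 1.8 + 3.1) / 7 = 5.50 / 7 = 0.7857%
Population σ = √[Σ(r − μ)² / 7] = √[40.9086 / 7] = √5.8441 = 2.4175%
Sharpe = (μ − rf) / σ = (0.7857 − 0.05) / 2.4175 = 0.7357 / 2.4175 = 0.3043

0.30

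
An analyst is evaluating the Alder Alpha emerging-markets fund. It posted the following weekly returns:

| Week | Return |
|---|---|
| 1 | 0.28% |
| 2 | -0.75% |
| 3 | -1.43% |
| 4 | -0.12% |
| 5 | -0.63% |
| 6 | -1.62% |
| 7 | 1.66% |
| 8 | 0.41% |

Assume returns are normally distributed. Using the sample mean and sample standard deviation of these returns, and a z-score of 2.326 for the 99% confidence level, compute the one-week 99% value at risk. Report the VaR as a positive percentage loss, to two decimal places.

Mean return μ = -2.200 / 8 = -0.2750%
Σ(r − μ)² = (0.28 − (-0.2750))² + (-0.75 − (-0.2750))² + … = 8.0402
sample σ = √(8.0402 / 7) = √1.1486 = 1.0717%
VaR = −(μ − z·σ) = −(-0.2750 − 2.326 × 1.0717) = −(-2.7678) = 2.7678%

2.77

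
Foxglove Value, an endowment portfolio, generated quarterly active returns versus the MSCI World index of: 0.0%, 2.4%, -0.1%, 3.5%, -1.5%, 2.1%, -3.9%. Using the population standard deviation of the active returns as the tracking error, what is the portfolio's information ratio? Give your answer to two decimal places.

Mean return r̄ = 2.50 / 7 = 0.3571%
Σ(r − r̄)² = (0 − 0.3571)² + (2.4 − 0.3571)² + … = 38.9971
population σ = √(38.9971 / 7) = √5.5710 = 2.3603%
IR = r̄ / tracking error = 0.3571 / 2.3603 = 0.1513

0.15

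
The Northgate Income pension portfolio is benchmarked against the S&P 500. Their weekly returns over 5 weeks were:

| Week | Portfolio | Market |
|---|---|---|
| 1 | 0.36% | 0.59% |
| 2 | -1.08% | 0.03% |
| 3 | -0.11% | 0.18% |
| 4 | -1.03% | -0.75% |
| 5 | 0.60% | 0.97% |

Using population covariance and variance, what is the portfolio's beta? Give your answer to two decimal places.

r̄p = -0.2520%,  r̄m = 0.2040%
Cov = Σ(rp − r̄p)(rm − r̄m) / 5 = 0.3543
Var(rm) = Σ(rm − r̄m)² / 5 = 0.3353
β = Cov / Var = 0.3543 / 0.3353 = 1.0567

1.06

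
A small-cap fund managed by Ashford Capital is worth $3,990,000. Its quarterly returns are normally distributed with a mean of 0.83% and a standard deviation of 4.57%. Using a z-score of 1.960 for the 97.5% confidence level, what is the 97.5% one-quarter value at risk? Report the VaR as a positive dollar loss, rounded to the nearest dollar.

Return at the 97.5% tail: μ − z·σ = 0.83% − 1.960 × 4.57% = 0.83 − 8.9572 = -8.1272%
VaR = −(-8.1272%) × $3,990,000 = 8.1272% × $3,990,000 = $324,275

$324,275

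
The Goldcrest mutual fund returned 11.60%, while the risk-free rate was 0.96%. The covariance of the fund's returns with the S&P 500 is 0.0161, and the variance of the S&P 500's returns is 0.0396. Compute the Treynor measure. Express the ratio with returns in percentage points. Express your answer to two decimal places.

β = Cov / Var = 0.0161 / 0.0396 = 0.4066
Treynor = (Rp − Rf) / β = (11.60% − 0.96%) / 0.4066 = 10.64 / 0.4066 = 26.1682

26.17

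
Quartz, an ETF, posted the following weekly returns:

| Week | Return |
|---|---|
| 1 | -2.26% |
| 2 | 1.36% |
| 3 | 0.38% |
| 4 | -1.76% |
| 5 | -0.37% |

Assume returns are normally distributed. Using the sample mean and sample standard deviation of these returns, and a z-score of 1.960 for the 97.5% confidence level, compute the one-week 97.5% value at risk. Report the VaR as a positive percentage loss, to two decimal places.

Mean return μ = -2.650 / 5 = -0.5300%
Σ(r − μ)² = (-2.26 − (-0.5300))² + (1.36 − (-0.5300))² + (0.38 − (-0.5300))² + … = 8.9316
sample σ = √(8.9316 / 4) = √2.2329 = 1.4943%
VaR = −(μ − z·σ) = −(-0.5300 − 1.960 × 1.4943) = −(-3.4588) = 3.4588%

3.46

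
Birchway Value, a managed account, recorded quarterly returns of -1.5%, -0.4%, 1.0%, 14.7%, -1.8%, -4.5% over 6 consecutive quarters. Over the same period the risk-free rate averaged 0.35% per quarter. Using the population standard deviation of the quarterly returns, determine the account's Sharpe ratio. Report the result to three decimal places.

0.144

r̄ = (-1.5 − 0.4 + 1 + 14.7 − 1.8 − 4.5) / 6 = 7.50 / 6 = 1.2500%
Population σ = √[Σ(r − r̄)² / 6] = √[233.6150 / 6] = √38.9358 = 6.2399%
Sharpe = (r̄ − rf) / σ = (1.2500 − 0.35) / 6.2399 = 0.9000 / 6.2399 = 0.1442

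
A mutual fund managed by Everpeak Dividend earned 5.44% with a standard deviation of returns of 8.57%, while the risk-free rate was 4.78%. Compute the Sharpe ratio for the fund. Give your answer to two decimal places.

Sharpe = (Rp − Rf) / σp = (5.44% − 4.78%) / 8.57% = 0.66% / 8.57% = 0.0770

0.08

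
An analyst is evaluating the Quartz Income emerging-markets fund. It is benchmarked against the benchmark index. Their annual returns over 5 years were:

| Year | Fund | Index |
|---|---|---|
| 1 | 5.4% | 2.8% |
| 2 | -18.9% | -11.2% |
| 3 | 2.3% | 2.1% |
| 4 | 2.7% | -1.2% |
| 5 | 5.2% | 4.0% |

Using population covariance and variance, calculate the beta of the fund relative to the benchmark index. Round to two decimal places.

1.62

r̄p = -0.6600%,  r̄m = -0.7000%
Cov = Σ(rp − r̄p)(rm − r̄m) / 5 = 49.3760
Var(rm) = Σ(rm − r̄m)² / 5 = 30.5360
β = Cov / Var = 49.3760 / 30.5360 = 1.6170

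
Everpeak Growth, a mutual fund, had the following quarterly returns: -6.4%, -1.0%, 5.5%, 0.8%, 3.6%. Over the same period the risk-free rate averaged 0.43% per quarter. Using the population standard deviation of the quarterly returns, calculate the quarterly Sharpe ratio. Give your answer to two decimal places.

0.02

r̄ = (-6.4 − 1 + 5.5 + 0.8 + 3.6) / 5 = 2.50 / 5 = 0.5000%
Σ(r − r̄)² = (-6.4 − 0.5000)² + (-1 − 0.5000)² + (5.5 − 0.5000)² + … = 84.5600
σ = √[84.5600 / 5] = 4.1124%
Sharpe = (r̄ − rf) / σ = (0.5000 − 0.43) / 4.1124 = 0.0700 / 4.1124 = 0.0170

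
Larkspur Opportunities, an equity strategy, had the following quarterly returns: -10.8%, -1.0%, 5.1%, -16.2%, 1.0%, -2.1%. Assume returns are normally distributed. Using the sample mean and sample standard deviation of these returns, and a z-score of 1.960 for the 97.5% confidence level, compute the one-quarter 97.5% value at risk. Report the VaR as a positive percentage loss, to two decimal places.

Mean return r̄ = -24.00 / 6 = -4.0000%
Sample std dev = √[315.5000 / 5] = 7.9436%
VaR = −(r̄ − z·σ) = −(-4.0000 − 1.960 × 7.9436) = −(-19.5695) = 19.5695%

19.57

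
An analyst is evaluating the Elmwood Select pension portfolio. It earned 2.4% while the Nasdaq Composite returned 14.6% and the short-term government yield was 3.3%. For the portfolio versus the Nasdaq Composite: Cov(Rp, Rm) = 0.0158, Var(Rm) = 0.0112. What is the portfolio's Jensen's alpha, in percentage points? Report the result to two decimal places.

-16.84

β = Cov / Var = 0.0158 / 0.0112 = 1.4107
E[R] = Rf + β(Rm − Rf) = 3.3% + 1.4107 × (14.6% − 3.3%) = 19.2409%
α = Rp − E[R] = 2.4% − 19.2409% = -16.8409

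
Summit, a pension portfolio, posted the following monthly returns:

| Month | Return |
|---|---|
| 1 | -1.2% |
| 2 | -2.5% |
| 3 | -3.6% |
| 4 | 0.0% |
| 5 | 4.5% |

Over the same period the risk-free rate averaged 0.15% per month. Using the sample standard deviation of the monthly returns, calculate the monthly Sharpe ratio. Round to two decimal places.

r̄ = (-1.2 − 2.5 − 3.6 + 0 + 4.5) / 5 = -2.80 / 5 = -0.5600%
Σ(r − r̄)² = 39.3320; sample σ = √(39.3320/4) = 3.1358%
Sharpe = (r̄ − rf) / σ = (-0.5600 − 0.15) / 3.1358 = -0.7100 / 3.1358 = -0.2264

-0.23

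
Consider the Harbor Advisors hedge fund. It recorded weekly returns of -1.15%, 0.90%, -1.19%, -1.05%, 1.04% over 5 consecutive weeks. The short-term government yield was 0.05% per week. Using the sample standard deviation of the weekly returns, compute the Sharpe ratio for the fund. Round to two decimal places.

-0.30

Mean return r̄ = -1.450 / 5 = -0.2900%
Σ(r − r̄)² = (-1.15 − (-0.2900))² + (0.9 − (-0.2900))² + … = 5.3122
σ = √[5.3122 / 4] = 1.1524%
Sharpe = (r̄ − rf) / σ = (-0.2900 − 0.05) / 1.1524 = -0.3400 / 1.1524 = -0.2950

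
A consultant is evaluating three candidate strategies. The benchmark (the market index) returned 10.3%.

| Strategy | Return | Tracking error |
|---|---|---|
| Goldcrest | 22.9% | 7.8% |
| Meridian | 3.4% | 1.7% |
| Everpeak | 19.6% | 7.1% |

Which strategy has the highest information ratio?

Goldcrest: IR = (22.9% − 10.3%) / 7.8% = 1.615
Meridian: IR = (3.4% − 10.3%) / 1.7% = -4.059
Everpeak: IR = (19.6% − 10.3%) / 7.1% = 1.310
Highest: Goldcrest (1.615).

Goldcrest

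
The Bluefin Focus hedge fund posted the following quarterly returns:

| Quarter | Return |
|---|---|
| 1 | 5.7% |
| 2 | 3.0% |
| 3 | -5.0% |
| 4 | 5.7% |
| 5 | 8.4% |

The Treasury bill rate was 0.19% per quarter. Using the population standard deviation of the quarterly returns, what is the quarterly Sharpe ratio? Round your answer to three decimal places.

0.731

μ = (5.7 + 3 − 5 + 5.7 + 8.4) / 5 = 3.5600%
Population std dev = √[106.1720 / 5] = 4.6081%
Sharpe = (μ − rf) / σ = (3.5600 − 0.19) / 4.6081 = 3.3700 / 4.6081 = 0.7313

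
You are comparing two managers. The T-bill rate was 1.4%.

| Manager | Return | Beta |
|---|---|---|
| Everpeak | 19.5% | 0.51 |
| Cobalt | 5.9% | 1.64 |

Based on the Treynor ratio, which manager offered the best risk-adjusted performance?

Everpeak: Treynor = (19.5% − 1.4%) / 0.51 = 35.490
Cobalt: Treynor = (5.9% − 1.4%) / 1.64 = 2.744
Highest: Everpeak (35.490).

Everpeak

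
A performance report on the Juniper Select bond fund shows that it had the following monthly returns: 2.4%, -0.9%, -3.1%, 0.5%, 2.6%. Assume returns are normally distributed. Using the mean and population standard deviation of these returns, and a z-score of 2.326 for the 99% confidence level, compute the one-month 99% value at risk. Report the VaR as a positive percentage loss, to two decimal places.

r̄ = (2.4 − 0.9 − 3.1 + 0.5 + 2.6) / 5 = 1.50 / 5 = 0.3000%
Σ(r − r̄)² = (2.4 − 0.3000)² + (-0.9 − 0.3000)² + … = 22.7400
σ = √[22.7400 / 5] = 2.1326%
VaR = −(r̄ − z·σ) = −(0.3000 − 2.326 × 2.1326) = −(-4.6604) = 4.6604%

4.66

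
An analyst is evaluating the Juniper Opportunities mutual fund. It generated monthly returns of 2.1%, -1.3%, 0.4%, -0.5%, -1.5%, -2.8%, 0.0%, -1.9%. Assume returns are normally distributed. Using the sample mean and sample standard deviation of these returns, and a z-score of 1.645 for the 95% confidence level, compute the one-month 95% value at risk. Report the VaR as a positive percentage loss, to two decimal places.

Mean return r̄ = -5.50 / 8 = -0.6875%
Σ(r − r̄)² = (2.1 − (-0.6875))² + (-1.3 − (-0.6875))² + … = 16.4288
σ = √[16.4288 / 7] = 1.5320%
VaR = −(r̄ − z·σ) = −(-0.6875 − 1.645 × 1.5320) = −(-3.2076) = 3.2076%

3.21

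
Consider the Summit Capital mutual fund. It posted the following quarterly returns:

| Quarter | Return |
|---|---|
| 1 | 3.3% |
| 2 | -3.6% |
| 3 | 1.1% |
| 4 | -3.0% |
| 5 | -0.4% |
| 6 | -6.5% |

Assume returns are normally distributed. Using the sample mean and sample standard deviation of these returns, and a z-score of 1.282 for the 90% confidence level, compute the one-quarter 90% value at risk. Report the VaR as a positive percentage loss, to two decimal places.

Mean return r̄ = -9.10 / 6 = -1.5167%
Sample std dev = √[62.6683 / 5] = 3.5403%
VaR = −(r̄ − z·σ) = −(-1.5167 − 1.282 × 3.5403) = −(-6.0554) = 6.0554%

6.06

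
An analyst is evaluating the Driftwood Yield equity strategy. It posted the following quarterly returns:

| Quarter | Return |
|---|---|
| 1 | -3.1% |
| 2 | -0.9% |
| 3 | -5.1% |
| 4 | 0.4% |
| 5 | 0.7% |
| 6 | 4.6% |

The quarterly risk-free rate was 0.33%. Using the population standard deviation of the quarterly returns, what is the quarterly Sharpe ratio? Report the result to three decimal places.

r̄ = (-3.1 − 0.9 − 5.1 + 0.4 + 0.7 + 4.6) / 6 = -3.40 / 6 = -0.5667%
Σ(r − r̄)² = 56.3133; population σ = √(56.3133/6) = 3.0636%
Sharpe = (r̄ − rf) / σ = (-0.5667 − 0.33) / 3.0636 = -0.8967 / 3.0636 = -0.2927

-0.293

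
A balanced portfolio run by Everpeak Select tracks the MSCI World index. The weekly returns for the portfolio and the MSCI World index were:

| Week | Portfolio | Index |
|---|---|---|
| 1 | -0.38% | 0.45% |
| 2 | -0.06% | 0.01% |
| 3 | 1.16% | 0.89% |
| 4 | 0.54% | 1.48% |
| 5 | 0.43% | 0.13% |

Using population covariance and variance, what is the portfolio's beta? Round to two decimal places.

0.49

r̄p = 0.3380%,  r̄m = 0.5920%
Cov = Σ(rp − r̄p)(rm − r̄m) / 5 = 0.1431
Var(rm) = Σ(rm − r̄m)² / 5 = 0.2899
β = Cov / Var = 0.1431 / 0.2899 = 0.4936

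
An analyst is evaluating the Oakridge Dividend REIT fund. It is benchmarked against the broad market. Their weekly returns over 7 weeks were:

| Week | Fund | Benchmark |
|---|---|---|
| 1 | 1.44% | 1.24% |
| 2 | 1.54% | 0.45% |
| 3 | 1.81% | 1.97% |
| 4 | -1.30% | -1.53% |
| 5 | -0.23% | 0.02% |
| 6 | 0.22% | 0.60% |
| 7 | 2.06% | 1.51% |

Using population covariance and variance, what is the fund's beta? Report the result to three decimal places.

r̄p = 0.7914%,  r̄m = 0.6086%
Cov = Σ(rp − r̄p)(rm − r̄m) / 7 = 1.1285
Var(rm) = Σ(rm − r̄m)² / 7 = 1.1443
β = Cov / Var = 1.1285 / 1.1443 = 0.9862

0.986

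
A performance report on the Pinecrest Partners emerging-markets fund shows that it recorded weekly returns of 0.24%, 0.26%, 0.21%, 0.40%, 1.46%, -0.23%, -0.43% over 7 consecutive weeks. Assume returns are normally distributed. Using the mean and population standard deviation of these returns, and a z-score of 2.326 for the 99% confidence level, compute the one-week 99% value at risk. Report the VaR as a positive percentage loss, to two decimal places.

r̄ = (0.24 + 0.26 + 0.21 + 0.4 + 1.46 − 0.23 − 0.43) / 7 = 1.910 / 7 = 0.2729%
Σ(r − r̄)² = (0.24 − 0.2729)² + (0.26 − 0.2729)² + (0.21 − 0.2729)² + … = 2.1775
σ = √[2.1775 / 7] = 0.5577%
VaR = −(r̄ − z·σ) = −(0.2729 − 2.326 × 0.5577) = −(-1.0243) = 1.0243%

1.02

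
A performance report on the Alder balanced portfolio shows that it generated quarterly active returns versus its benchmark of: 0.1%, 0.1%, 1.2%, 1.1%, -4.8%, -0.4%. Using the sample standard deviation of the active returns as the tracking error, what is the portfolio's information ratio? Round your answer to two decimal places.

r̄ = (0.1 + 0.1 + 1.2 + 1.1 − 4.8 − 0.4) / 6 = -0.4500%
Σ(r − r̄)² = (0.1 − (-0.4500))² + (0.1 − (-0.4500))² + … = 24.6550
sample σ = √(24.6550 / 5) = √4.9310 = 2.2206%
IR = r̄ / tracking error = -0.4500 / 2.2206 = -0.2026

-0.20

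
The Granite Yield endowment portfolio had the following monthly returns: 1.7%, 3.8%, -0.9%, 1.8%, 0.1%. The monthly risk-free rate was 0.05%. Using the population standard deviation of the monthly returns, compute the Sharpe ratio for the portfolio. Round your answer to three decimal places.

0.777

μ = (1.7 + 3.8 − 0.9 + 1.8 + 0.1) / 5 = 1.3000%
Population std dev = √[12.9400 / 5] = 1.6087%
Sharpe = (μ − rf) / σ = (1.3000 − 0.05) / 1.6087 = 1.2500 / 1.6087 = 0.7770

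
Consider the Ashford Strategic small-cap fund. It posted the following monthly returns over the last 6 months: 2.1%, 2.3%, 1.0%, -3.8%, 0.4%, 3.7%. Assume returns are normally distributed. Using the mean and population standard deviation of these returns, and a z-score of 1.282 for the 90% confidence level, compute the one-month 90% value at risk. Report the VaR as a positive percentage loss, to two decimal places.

2.08

μ = (2.1 + 2.3 + 1 − 3.8 + 0.4 + 3.7) / 6 = 0.9500%
Σ(r − μ)² = 33.5750; population σ = √(33.5750/6) = 2.3656%
VaR = −(μ − z·σ) = −(0.9500 − 1.282 × 2.3656) = −(-2.0827) = 2.0827%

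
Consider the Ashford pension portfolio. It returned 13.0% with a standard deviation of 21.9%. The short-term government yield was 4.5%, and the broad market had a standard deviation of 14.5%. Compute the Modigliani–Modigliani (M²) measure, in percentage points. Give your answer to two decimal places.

Sharpe = (Rp − Rf) / σp = (13.0% − 4.5%) / 21.9% = 0.3881
M² = Rf + Sharpe × σm = 4.5% + 0.3881 × 14.5% = 10.1275%

10.13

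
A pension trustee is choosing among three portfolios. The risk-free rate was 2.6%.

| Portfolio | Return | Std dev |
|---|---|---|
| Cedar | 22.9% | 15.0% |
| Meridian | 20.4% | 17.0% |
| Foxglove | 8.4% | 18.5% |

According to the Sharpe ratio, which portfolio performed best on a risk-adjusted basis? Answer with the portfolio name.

Cedar

Cedar: Sharpe ratio = (22.9% − 2.6%) / 15.0% = 1.353
Meridian: Sharpe ratio = (20.4% − 2.6%) / 17.0% = 1.047
Foxglove: Sharpe ratio = (8.4% − 2.6%) / 18.5% = 0.314
Highest: Cedar (1.353).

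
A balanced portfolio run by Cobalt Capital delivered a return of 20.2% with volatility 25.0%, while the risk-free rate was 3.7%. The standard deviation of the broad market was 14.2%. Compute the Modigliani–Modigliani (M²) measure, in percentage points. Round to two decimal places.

13.07

Sharpe = (Rp − Rf) / σp = (20.2% − 3.7%) / 25.0% = 0.6600
M² = Rf + Sharpe × σm = 3.7% + 0.6600 × 14.2% = 13.0720%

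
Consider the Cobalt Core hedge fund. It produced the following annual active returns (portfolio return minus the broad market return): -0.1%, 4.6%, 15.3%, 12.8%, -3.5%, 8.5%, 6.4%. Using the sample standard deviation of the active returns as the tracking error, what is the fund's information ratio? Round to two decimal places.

0.94

Mean return μ = 44.00 / 7 = 6.2857%
Σ(r − μ)² = 267.9886; sample σ = √(267.9886/6) = 6.6832%
IR = μ / tracking error = 6.2857 / 6.6832 = 0.9405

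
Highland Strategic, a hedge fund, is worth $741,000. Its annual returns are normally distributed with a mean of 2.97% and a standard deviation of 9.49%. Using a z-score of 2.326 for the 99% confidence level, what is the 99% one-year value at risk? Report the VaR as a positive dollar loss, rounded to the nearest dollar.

$141,559

Return at the 99% tail: μ − z·σ = 2.97% − 2.326 × 9.49% = 2.97 − 22.07374 = -19.10374%
VaR = −(-19.10374%) × $741,000 = 19.10374% × $741,000 = $141,559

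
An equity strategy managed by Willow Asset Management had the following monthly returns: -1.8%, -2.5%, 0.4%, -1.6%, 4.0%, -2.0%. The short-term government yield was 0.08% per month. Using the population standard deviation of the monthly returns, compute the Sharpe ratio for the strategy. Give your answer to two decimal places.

Mean return μ = -3.50 / 6 = -0.5833%
Σ(r − μ)² = 30.1683; population σ = √(30.1683/6) = 2.2423%
Sharpe = (μ − rf) / σ = (-0.5833 − 0.08) / 2.2423 = -0.6633 / 2.2423 = -0.2958

-0.30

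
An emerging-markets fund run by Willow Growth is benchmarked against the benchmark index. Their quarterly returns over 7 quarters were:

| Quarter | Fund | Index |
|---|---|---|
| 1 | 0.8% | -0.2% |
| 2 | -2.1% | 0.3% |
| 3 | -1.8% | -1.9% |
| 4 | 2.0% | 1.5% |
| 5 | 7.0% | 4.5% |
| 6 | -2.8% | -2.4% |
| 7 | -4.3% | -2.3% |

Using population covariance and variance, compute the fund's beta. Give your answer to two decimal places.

1.44

r̄p = -0.1714%,  r̄m = -0.0714%
Cov = Σ(rp − r̄p)(rm − r̄m) / 7 = 7.6649
Var(rm) = Σ(rm − r̄m)² / 7 = 5.3220
β = Cov / Var = 7.6649 / 5.3220 = 1.4402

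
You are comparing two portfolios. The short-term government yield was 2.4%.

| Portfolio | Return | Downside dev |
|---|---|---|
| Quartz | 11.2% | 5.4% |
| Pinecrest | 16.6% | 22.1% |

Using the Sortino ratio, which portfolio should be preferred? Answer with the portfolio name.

Quartz: Sortino ratio = (11.2% − 2.4%) / 5.4% = 1.630
Pinecrest: Sortino ratio = (16.6% − 2.4%) / 22.1% = 0.643
Highest: Quartz (1.630).

Quartz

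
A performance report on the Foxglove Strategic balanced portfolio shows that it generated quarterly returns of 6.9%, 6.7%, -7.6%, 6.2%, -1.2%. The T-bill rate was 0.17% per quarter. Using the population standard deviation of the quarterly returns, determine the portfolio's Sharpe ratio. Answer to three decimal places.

0.352

μ = (6.9 + 6.7 − 7.6 + 6.2 − 1.2) / 5 = 11.00 / 5 = 2.2000%
Σ(r − μ)² = (6.9 − 2.2000)² + (6.7 − 2.2000)² + … = 165.9400
population σ = √(165.9400 / 5) = √33.1880 = 5.7609%
Sharpe = (μ − rf) / σ = (2.2000 − 0.17) / 5.7609 = 2.0300 / 5.7609 = 0.3524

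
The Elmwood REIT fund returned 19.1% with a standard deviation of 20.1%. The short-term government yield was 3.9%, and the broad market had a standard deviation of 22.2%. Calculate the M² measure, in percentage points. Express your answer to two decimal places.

Sharpe = (Rp − Rf) / σp = (19.1% − 3.9%) / 20.1% = 0.7562
M² = Rf + Sharpe × σm = 3.9% + 0.7562 × 22.2% = 20.6876%

20.69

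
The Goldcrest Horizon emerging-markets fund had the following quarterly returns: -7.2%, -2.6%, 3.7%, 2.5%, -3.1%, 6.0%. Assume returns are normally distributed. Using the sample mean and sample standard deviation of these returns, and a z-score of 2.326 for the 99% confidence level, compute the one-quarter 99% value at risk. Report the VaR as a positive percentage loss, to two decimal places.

11.70

Mean return μ = -0.70 / 6 = -0.1167%
Sample σ = √[Σ(r − μ)² / 5] = √[124.0683 / 5] = √24.8137 = 4.9813%
VaR = −(μ − z·σ) = −(-0.1167 − 2.326 × 4.9813) = −(-11.7032) = 11.7032%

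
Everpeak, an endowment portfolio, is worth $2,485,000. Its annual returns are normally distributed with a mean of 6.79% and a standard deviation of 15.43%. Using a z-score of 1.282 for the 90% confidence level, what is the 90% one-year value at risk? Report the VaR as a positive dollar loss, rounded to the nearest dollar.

$322,833

Return at the 90% tail: μ − z·σ = 6.79% − 1.282 × 15.43% = 6.79 − 19.78126 = -12.99126%
VaR = −(-12.99126%) × $2,485,000 = 12.99126% × $2,485,000 = $322,833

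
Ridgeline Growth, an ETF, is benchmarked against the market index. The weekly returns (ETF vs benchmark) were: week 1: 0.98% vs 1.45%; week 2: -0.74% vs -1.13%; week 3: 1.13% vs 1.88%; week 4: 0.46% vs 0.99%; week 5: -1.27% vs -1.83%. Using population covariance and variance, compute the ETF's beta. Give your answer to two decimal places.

0.64

r̄p = 0.1120%,  r̄m = 0.2720%
Cov = Σ(rp − r̄p)(rm − r̄m) / 5 = 1.4018
Var(rm) = Σ(rm − r̄m)² / 5 = 2.1746
β = Cov / Var = 1.4018 / 2.1746 = 0.6446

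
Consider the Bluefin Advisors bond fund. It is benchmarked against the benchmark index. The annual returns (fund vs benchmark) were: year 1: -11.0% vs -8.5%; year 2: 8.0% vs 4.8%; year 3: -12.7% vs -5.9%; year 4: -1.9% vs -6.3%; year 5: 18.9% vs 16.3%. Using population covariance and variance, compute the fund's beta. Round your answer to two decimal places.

r̄p = 0.2600%,  r̄m = 0.0800%
Cov = Σ(rp − r̄p)(rm − r̄m) / 5 = 105.3532
Var(rm) = Σ(rm − r̄m)² / 5 = 87.0896
β = Cov / Var = 105.3532 / 87.0896 = 1.2097

1.21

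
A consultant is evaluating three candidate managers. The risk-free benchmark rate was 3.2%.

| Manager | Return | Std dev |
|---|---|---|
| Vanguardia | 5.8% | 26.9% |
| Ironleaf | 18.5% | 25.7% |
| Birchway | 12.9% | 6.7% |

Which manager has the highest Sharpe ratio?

Vanguardia: Sharpe ratio = (5.8% − 3.2%) / 26.9% = 0.097
Ironleaf: Sharpe ratio = (18.5% − 3.2%) / 25.7% = 0.595
Birchway: Sharpe ratio = (12.9% − 3.2%) / 6.7% = 1.448
Highest: Birchway (1.448).

Birchway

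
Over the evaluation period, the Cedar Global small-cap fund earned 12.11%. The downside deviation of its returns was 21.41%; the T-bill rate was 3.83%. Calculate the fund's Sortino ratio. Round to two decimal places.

0.39

Sortino = (Rp − Rf) / σd = (12.11% − 3.83%) / 21.41% = 8.28% / 21.41% = 0.3867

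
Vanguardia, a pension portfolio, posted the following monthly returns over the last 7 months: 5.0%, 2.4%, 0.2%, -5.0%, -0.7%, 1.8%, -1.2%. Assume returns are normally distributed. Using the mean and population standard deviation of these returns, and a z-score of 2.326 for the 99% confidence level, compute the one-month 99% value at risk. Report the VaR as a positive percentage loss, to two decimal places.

r̄ = (5 + 2.4 + 0.2 − 5 − 0.7 + 1.8 − 1.2) / 7 = 0.3571%
Population std dev = √[60.0771 / 7] = 2.9296%
VaR = −(r̄ − z·σ) = −(0.3571 − 2.326 × 2.9296) = −(-6.4571) = 6.4571%

6.46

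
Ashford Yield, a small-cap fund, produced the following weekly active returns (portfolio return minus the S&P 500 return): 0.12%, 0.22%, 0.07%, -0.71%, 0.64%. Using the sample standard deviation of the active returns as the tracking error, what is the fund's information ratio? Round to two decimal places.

μ = (0.12 + 0.22 + 0.07 − 0.71 + 0.64) / 5 = 0.340 / 5 = 0.0680%
Sample σ = √[Σ(r − μ)² / 4] = √[0.9583 / 4] = √0.2396 = 0.4895%
IR = μ / tracking error = 0.0680 / 0.4895 = 0.1389

0.14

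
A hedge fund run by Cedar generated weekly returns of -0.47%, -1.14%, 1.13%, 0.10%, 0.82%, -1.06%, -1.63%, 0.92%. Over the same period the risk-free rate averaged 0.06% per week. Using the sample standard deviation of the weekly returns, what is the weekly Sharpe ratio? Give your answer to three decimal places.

-0.213

r̄ = (-0.47 − 1.14 + 1.13 + 0.1 + 0.82 − 1.06 − 1.63 + 0.92) / 8 = -0.1663%
Σ(r − r̄)² = (-0.47 − (-0.1663))² + (-1.14 − (-0.1663))² + … = 7.8856
sample σ = √(7.8856 / 7) = √1.1265 = 1.0614%
Sharpe = (r̄ − rf) / σ = (-0.1663 − 0.06) / 1.0614 = -0.2263 / 1.0614 = -0.2132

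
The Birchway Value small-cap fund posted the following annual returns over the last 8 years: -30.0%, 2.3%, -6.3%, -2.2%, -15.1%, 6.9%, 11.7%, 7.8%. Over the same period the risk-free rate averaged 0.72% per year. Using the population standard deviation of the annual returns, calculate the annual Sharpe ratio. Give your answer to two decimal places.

r̄ = (-30 + 2.3 − 6.3 − 2.2 − 15.1 + 6.9 + 11.7 + 7.8) / 8 = -24.90 / 8 = -3.1125%
Population σ = √[Σ(r − r̄)² / 8] = √[1345.6688 / 8] = √168.2086 = 12.9695%
Sharpe = (r̄ − rf) / σ = (-3.1125 − 0.72) / 12.9695 = -3.8325 / 12.9695 = -0.2955

-0.30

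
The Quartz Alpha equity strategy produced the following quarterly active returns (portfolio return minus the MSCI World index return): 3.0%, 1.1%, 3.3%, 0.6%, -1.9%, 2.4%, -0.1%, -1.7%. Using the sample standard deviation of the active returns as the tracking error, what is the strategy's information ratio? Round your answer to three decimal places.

r̄ = (3 + 1.1 + 3.3 + 0.6 − 1.9 + 2.4 − 0.1 − 1.7) / 8 = 0.8375%
Σ(r − r̄)² = 28.1188; sample σ = √(28.1188/7) = 2.0042%
IR = r̄ / tracking error = 0.8375 / 2.0042 = 0.4179

0.418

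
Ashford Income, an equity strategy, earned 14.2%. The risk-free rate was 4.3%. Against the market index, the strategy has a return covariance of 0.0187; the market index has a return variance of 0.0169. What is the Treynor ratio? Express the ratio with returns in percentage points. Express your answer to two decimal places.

β = Cov / Var = 0.0187 / 0.0169 = 1.1065
Treynor = (Rp − Rf) / β = (14.2% − 4.3%) / 1.1065 = 9.90 / 1.1065 = 8.9471

8.95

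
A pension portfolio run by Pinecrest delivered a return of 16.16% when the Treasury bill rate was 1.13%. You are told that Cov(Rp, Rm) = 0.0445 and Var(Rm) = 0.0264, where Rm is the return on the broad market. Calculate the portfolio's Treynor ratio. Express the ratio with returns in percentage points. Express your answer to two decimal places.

8.92

β = Cov / Var = 0.0445 / 0.0264 = 1.6856
Treynor = (Rp − Rf) / β = (16.16% − 1.13%) / 1.6856 = 15.03 / 1.6856 = 8.9167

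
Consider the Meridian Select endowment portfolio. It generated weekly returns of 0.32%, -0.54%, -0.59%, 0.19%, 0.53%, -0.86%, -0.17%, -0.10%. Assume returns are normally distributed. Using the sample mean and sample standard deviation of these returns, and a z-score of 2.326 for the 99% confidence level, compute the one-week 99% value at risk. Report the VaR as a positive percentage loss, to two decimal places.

Mean return r̄ = -1.220 / 8 = -0.1525%
Σ(r − r̄)² = 1.6516; sample σ = √(1.6516/7) = 0.4857%
VaR = −(r̄ − z·σ) = −(-0.1525 − 2.326 × 0.4857) = −(-1.2822) = 1.2822%

1.28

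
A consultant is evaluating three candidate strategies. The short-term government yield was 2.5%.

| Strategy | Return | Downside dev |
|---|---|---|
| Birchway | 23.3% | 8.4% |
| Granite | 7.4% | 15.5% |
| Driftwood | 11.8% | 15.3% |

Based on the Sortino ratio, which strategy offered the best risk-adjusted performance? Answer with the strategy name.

Birchway

Birchway: Sortino ratio = (23.3% − 2.5%) / 8.4% = 2.476
Granite: Sortino ratio = (7.4% − 2.5%) / 15.5% = 0.316
Driftwood: Sortino ratio = (11.8% − 2.5%) / 15.3% = 0.608
Highest: Birchway (2.476).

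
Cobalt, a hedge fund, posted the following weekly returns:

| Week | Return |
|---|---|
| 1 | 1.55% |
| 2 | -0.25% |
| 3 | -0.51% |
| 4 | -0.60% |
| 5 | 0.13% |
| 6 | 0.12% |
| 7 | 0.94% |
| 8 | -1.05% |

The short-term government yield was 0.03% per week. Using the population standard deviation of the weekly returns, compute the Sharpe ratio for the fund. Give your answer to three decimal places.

Mean return μ = 0.330 / 8 = 0.0413%
Σ(r − μ)² = (1.55 − 0.0413)² + (-0.25 − 0.0413)² + (-0.51 − 0.0413)² + … = 5.0889
population σ = √(5.0889 / 8) = √0.6361 = 0.7976%
Sharpe = (μ − rf) / σ = (0.0413 − 0.03) / 0.7976 = 0.0113 / 0.7976 = 0.0142

0.014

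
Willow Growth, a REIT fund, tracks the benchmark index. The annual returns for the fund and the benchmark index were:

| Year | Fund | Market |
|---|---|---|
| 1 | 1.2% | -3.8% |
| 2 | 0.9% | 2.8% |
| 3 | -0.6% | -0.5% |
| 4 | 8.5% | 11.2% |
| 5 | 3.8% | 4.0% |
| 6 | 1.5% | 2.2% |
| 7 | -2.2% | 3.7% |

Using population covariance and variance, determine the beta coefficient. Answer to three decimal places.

r̄p = 1.8714%,  r̄m = 2.8000%
Cov = Σ(rp − r̄p)(rm − r̄m) / 7 = 9.5914
Var(rm) = Σ(rm − r̄m)² / 7 = 18.2314
β = Cov / Var = 9.5914 / 18.2314 = 0.5261

0.526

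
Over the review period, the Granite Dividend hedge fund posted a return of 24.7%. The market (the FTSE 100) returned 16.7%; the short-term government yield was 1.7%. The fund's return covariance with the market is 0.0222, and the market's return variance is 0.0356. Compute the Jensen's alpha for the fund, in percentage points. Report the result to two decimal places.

β = Cov / Var = 0.0222 / 0.0356 = 0.6236
E[R] = Rf + β(Rm − Rf) = 1.7% + 0.6236 × (16.7% − 1.7%) = 11.0540%
α = Rp − E[R] = 24.7% − 11.0540% = 13.6460

13.65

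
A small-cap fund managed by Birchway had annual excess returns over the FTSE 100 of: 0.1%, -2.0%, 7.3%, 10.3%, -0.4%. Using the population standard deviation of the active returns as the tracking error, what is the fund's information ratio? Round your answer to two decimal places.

r̄ = (0.1 − 2 + 7.3 + 10.3 − 0.4) / 5 = 15.30 / 5 = 3.0600%
Population σ = √[Σ(r − r̄)² / 5] = √[116.7320 / 5] = √23.3464 = 4.8318%
IR = r̄ / tracking error = 3.0600 / 4.8318 = 0.6333

0.63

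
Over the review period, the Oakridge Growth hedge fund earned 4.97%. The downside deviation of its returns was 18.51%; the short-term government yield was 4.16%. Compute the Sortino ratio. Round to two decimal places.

Sortino = (Rp − Rf) / σd = (4.97% − 4.16%) / 18.51% = 0.81% / 18.51% = 0.0438

0.04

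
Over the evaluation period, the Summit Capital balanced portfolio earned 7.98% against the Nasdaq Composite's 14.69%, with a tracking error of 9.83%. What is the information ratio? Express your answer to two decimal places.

-0.68

IR = (Rp − Rb) / TE = (7.98% − 14.69%) / 9.83% = -6.71% / 9.83% = -0.6826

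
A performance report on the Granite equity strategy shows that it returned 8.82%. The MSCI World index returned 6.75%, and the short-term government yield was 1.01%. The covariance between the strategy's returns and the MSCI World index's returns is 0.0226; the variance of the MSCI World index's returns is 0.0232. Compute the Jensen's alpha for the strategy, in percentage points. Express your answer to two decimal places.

2.22

β = Cov / Var = 0.0226 / 0.0232 = 0.9741
E[R] = Rf + β(Rm − Rf) = 1.01% + 0.9741 × (6.75% − 1.01%) = 6.6013%
α = Rp − E[R] = 8.82% − 6.6013% = 2.2187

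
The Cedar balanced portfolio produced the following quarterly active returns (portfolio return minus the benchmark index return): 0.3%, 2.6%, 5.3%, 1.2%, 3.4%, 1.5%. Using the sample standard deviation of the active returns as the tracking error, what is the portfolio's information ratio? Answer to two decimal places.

1.33

r̄ = (0.3 + 2.6 + 5.3 + 1.2 + 3.4 + 1.5) / 6 = 14.30 / 6 = 2.3833%
Σ(r − r̄)² = (0.3 − 2.3833)² + (2.6 − 2.3833)² + … = 16.1083
σ = √[16.1083 / 5] = 1.7949%
IR = r̄ / tracking error = 2.3833 / 1.7949 = 1.3278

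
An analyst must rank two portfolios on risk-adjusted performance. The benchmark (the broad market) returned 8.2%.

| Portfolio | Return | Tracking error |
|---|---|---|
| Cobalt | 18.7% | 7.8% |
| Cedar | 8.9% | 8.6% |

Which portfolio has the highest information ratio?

Cobalt

Cobalt: IR = (18.7% − 8.2%) / 7.8% = 1.346
Cedar: IR = (8.9% − 8.2%) / 8.6% = 0.081
Highest: Cobalt (1.346).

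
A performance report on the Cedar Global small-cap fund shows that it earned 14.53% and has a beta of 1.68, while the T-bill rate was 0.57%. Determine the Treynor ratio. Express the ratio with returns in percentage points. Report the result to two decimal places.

8.31

Treynor = (Rp − Rf) / β = (14.53% − 0.57%) / 1.68 = 13.96 / 1.68 = 8.3095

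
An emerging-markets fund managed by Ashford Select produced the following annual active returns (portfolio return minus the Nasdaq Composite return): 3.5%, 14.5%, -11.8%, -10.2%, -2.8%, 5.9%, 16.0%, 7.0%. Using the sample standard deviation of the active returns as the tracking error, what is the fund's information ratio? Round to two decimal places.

0.27

r̄ = (3.5 + 14.5 − 11.8 − 10.2 − 2.8 + 5.9 + 16 + 7) / 8 = 2.7625%
Σ(r − r̄)² = (3.5 − 2.7625)² + (14.5 − 2.7625)² + … = 752.3788
sample σ = √(752.3788 / 7) = √107.4827 = 10.3674%
IR = r̄ / tracking error = 2.7625 / 10.3674 = 0.2665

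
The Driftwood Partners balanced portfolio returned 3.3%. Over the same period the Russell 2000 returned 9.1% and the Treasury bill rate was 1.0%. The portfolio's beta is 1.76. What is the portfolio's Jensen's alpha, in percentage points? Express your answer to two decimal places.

-11.96

CAPM expected return = Rf + β(Rm − Rf) = 1.0% + 1.76 × (9.1% − 1.0%) = 1 + 1.76 × 8.10 = 15.2560%
Jensen's α = Rp − E[R] = 3.3% − 15.2560% = -11.9560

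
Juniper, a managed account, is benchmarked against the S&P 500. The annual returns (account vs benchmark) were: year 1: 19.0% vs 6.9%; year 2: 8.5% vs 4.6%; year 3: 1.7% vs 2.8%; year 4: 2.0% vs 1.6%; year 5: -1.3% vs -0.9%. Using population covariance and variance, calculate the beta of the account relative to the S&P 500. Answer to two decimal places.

2.56

r̄p = 5.9800%,  r̄m = 3.0000%
Cov = Σ(rp − r̄p)(rm − r̄m) / 5 = 17.9260
Var(rm) = Σ(rm − r̄m)² / 5 = 6.9960
β = Cov / Var = 17.9260 / 6.9960 = 2.5623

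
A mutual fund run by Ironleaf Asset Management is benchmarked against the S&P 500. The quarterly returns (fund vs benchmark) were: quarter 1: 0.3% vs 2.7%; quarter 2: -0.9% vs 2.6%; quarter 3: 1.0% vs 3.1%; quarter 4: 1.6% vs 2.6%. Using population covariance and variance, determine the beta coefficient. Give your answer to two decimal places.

1.35

r̄p = 0.5000%,  r̄m = 2.7500%
Cov = Σ(rp − r̄p)(rm − r̄m) / 4 = 0.0575
Var(rm) = Σ(rm − r̄m)² / 4 = 0.0425
β = Cov / Var = 0.0575 / 0.0425 = 1.3529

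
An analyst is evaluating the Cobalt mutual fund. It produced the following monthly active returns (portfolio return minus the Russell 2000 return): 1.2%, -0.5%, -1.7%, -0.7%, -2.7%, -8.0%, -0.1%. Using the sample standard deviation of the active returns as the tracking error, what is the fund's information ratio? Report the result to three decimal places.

r̄ = (1.2 − 0.5 − 1.7 − 0.7 − 2.7 − 8 − 0.1) / 7 = -12.50 / 7 = -1.7857%
Σ(r − r̄)² = 54.0486; sample σ = √(54.0486/6) = 3.0013%
IR = r̄ / tracking error = -1.7857 / 3.0013 = -0.5950

-0.595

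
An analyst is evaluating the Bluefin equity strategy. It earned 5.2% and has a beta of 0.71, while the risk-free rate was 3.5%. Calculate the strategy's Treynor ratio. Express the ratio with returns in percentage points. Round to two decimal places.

Treynor = (Rp − Rf) / β = (5.2% − 3.5%) / 0.71 = 1.70 / 0.71 = 2.3944

2.39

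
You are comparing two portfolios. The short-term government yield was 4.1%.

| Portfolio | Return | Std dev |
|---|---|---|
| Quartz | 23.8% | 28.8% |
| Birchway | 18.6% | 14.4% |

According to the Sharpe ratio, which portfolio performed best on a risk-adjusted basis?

Birchway

Quartz: Sharpe ratio = (23.8% − 4.1%) / 28.8% = 0.684
Birchway: Sharpe ratio = (18.6% − 4.1%) / 14.4% = 1.007
Highest: Birchway (1.007).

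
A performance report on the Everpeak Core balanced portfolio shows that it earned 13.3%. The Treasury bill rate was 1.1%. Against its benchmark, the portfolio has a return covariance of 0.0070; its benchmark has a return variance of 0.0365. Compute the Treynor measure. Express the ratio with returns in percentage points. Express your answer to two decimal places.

63.61

β = Cov / Var = 0.0070 / 0.0365 = 0.1918
Treynor = (Rp − Rf) / β = (13.3% − 1.1%) / 0.1918 = 12.20 / 0.1918 = 63.6079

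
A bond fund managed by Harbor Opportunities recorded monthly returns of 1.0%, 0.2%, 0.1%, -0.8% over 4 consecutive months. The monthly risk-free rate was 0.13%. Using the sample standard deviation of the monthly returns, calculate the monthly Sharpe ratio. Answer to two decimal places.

μ = (1 + 0.2 + 0.1 − 0.8) / 4 = 0.50 / 4 = 0.1250%
Σ(r − μ)² = (1 − 0.1250)² + (0.2 − 0.1250)² + … = 1.6275
σ = √[1.6275 / 3] = 0.7365%
Sharpe = (μ − rf) / σ = (0.1250 − 0.13) / 0.7365 = -0.0050 / 0.7365 = -0.0068

-0.01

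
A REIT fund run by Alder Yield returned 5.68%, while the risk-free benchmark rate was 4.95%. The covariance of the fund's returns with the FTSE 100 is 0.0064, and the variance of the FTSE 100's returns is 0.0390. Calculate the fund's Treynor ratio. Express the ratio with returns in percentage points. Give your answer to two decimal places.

4.45

β = Cov / Var = 0.0064 / 0.0390 = 0.1641
Treynor = (Rp − Rf) / β = (5.68% − 4.95%) / 0.1641 = 0.73 / 0.1641 = 4.4485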